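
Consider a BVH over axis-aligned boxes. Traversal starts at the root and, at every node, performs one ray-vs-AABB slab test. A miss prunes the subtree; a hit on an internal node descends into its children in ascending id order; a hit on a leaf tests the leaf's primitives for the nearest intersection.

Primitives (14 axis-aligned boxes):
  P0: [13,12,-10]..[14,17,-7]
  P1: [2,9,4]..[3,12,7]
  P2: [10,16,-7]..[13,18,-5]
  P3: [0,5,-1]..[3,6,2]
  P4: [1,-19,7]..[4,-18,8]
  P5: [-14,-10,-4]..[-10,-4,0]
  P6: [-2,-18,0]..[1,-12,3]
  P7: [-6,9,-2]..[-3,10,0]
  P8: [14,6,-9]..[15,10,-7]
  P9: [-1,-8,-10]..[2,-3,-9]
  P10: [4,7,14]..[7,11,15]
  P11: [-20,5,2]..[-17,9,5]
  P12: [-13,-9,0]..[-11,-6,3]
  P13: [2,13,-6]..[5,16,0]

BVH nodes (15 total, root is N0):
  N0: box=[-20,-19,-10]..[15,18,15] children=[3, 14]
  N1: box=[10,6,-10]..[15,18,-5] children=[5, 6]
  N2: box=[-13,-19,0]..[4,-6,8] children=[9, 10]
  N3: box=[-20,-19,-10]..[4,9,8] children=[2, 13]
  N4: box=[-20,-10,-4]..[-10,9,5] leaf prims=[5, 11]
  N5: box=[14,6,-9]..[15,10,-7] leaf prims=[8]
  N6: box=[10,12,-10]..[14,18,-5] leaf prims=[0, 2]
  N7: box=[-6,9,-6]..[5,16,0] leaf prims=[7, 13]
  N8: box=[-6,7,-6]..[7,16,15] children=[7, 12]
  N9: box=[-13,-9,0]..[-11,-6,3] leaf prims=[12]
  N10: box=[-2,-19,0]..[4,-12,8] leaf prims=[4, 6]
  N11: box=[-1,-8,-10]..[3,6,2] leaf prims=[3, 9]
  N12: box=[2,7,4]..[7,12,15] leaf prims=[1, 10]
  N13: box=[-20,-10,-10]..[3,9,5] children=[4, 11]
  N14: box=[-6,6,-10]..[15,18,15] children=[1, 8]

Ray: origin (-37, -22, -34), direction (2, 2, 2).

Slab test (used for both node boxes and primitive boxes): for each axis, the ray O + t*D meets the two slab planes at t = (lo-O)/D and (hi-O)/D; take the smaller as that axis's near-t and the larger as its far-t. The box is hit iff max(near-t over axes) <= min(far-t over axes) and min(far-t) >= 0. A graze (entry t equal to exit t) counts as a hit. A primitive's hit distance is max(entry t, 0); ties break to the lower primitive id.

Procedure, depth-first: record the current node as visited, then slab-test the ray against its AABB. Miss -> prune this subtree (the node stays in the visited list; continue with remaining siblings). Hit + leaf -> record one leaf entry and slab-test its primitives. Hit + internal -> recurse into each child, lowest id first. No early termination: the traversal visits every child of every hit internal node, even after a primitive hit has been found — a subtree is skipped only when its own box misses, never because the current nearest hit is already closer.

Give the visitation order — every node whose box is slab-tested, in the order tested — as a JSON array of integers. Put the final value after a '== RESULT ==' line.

Trace the traversal:
N0 x:[17/2,26] y:[3/2,20] z:[12,49/2] -> hit [12,20], descend [3, 14]
  N3 x:[17/2,41/2] y:[3/2,31/2] z:[12,21] -> hit [12,31/2], descend [2, 13]
    N2 x:[12,41/2] y:[3/2,8] z:[17,21] -> miss, prune
    N13 x:[17/2,20] y:[6,31/2] z:[12,39/2] -> hit [12,31/2], descend [4, 11]
      N4 x:[17/2,27/2] y:[6,31/2] z:[15,39/2] -> miss, prune
      N11 x:[18,20] y:[7,14] z:[12,18] -> miss, prune
  N14 x:[31/2,26] y:[14,20] z:[12,49/2] -> hit [31/2,20], descend [1, 8]
    N1 x:[47/2,26] y:[14,20] z:[12,29/2] -> miss, prune
    N8 x:[31/2,22] y:[29/2,19] z:[14,49/2] -> hit [31/2,19], descend [7, 12]
      N7 x:[31/2,21] y:[31/2,19] z:[14,17] -> hit [31/2,17] leaf, test {P7@t=16, P13(miss)}
      N12 x:[39/2,22] y:[29/2,17] z:[19,49/2] -> miss, prune

order=[0, 3, 2, 13, 4, 11, 14, 1, 8, 7, 12]  |boxes|=11  |leaves|=1  hit=P7

== RESULT ==
[0, 3, 2, 13, 4, 11, 14, 1, 8, 7, 12]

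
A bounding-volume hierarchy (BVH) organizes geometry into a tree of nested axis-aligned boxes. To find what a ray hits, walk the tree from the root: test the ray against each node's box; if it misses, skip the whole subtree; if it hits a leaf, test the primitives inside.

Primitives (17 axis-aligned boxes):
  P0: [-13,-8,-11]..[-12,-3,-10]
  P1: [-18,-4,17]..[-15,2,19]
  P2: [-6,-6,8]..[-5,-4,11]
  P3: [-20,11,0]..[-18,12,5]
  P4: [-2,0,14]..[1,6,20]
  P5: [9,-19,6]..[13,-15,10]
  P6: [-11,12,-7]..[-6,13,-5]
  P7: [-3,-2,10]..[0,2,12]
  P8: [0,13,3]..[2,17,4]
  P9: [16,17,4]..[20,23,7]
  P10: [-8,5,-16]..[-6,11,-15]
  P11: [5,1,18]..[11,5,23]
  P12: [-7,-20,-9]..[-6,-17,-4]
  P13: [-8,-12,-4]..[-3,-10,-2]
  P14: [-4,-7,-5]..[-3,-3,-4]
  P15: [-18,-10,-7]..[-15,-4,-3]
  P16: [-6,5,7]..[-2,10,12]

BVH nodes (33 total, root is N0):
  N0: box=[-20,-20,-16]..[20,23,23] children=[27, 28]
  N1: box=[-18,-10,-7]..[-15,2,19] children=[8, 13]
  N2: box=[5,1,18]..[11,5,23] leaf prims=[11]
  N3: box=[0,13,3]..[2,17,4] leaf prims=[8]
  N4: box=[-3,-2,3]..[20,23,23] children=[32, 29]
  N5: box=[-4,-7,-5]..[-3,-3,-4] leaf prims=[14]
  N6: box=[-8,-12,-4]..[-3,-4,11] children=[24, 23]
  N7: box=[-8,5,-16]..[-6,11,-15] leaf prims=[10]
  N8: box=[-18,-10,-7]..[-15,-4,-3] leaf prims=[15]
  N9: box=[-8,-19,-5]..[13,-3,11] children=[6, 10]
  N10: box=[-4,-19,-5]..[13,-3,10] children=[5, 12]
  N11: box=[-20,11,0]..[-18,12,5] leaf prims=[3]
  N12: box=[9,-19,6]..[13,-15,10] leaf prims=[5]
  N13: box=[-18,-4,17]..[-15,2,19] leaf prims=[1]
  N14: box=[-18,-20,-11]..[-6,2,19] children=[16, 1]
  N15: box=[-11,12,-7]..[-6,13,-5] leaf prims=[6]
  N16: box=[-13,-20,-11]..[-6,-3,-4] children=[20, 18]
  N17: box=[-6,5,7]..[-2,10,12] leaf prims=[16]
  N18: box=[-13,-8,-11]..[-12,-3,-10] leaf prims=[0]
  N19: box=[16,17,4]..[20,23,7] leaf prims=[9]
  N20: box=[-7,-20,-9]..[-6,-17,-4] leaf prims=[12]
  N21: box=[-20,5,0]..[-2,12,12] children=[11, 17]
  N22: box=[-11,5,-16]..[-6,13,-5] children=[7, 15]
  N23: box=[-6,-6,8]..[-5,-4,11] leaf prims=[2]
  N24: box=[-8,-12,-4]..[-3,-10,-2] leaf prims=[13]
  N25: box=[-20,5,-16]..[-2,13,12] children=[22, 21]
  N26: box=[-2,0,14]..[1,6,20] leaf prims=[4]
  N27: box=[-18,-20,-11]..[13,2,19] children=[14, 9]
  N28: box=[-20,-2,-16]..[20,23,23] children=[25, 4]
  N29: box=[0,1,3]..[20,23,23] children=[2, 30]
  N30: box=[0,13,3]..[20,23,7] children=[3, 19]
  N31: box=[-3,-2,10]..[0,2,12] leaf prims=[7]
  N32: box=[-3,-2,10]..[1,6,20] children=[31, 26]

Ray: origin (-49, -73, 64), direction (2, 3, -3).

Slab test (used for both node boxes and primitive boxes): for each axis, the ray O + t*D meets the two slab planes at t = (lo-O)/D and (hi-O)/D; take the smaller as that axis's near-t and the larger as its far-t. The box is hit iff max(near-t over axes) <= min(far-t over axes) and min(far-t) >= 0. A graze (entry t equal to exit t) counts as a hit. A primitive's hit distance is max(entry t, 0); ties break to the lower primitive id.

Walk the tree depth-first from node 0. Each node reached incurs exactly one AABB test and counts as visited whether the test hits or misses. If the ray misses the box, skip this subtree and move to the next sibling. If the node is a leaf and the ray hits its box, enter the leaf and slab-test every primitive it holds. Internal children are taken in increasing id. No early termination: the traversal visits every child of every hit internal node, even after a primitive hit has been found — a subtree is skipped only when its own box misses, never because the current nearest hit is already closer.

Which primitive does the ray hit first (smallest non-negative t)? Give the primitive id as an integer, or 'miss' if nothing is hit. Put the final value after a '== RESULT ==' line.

Traverse from the root:
N0 x:[29/2,69/2] y:[53/3,32] z:[41/3,80/3] -> hit [53/3,80/3], descend [27, 28]
  N27 x:[31/2,31] y:[53/3,25] z:[15,25] -> hit [53/3,25], descend [9, 14]
    N9 x:[41/2,31] y:[18,70/3] z:[53/3,23] -> hit [41/2,23], descend [6, 10]
      N6 x:[41/2,23] y:[61/3,23] z:[53/3,68/3] -> hit [41/2,68/3], descend [23, 24]
        N23 x:[43/2,22] y:[67/3,23] z:[53/3,56/3] -> miss, prune
        N24 x:[41/2,23] y:[61/3,21] z:[22,68/3] -> miss, prune
      N10 x:[45/2,31] y:[18,70/3] z:[18,23] -> hit [45/2,23], descend [5, 12]
        N5 x:[45/2,23] y:[22,70/3] z:[68/3,23] -> hit [68/3,23] leaf, test {P14@t=68/3}
        N12 x:[29,31] y:[18,58/3] z:[18,58/3] -> miss, prune
    N14 x:[31/2,43/2] y:[53/3,25] z:[15,25] -> hit [53/3,43/2], descend [1, 16]
      N1 x:[31/2,17] y:[21,25] z:[15,71/3] -> miss, prune
      N16 x:[18,43/2] y:[53/3,70/3] z:[68/3,25] -> miss, prune
  N28 x:[29/2,69/2] y:[71/3,32] z:[41/3,80/3] -> hit [71/3,80/3], descend [4, 25]
    N4 x:[23,69/2] y:[71/3,32] z:[41/3,61/3] -> miss, prune
    N25 x:[29/2,47/2] y:[26,86/3] z:[52/3,80/3] -> miss, prune

Visited [0, 27, 9, 6, 23, 24, 10, 5, 12, 14, 1, 16, 28, 4, 25]. Tests: 15 box, 1 leaf. Nearest: P14.

== RESULT ==
14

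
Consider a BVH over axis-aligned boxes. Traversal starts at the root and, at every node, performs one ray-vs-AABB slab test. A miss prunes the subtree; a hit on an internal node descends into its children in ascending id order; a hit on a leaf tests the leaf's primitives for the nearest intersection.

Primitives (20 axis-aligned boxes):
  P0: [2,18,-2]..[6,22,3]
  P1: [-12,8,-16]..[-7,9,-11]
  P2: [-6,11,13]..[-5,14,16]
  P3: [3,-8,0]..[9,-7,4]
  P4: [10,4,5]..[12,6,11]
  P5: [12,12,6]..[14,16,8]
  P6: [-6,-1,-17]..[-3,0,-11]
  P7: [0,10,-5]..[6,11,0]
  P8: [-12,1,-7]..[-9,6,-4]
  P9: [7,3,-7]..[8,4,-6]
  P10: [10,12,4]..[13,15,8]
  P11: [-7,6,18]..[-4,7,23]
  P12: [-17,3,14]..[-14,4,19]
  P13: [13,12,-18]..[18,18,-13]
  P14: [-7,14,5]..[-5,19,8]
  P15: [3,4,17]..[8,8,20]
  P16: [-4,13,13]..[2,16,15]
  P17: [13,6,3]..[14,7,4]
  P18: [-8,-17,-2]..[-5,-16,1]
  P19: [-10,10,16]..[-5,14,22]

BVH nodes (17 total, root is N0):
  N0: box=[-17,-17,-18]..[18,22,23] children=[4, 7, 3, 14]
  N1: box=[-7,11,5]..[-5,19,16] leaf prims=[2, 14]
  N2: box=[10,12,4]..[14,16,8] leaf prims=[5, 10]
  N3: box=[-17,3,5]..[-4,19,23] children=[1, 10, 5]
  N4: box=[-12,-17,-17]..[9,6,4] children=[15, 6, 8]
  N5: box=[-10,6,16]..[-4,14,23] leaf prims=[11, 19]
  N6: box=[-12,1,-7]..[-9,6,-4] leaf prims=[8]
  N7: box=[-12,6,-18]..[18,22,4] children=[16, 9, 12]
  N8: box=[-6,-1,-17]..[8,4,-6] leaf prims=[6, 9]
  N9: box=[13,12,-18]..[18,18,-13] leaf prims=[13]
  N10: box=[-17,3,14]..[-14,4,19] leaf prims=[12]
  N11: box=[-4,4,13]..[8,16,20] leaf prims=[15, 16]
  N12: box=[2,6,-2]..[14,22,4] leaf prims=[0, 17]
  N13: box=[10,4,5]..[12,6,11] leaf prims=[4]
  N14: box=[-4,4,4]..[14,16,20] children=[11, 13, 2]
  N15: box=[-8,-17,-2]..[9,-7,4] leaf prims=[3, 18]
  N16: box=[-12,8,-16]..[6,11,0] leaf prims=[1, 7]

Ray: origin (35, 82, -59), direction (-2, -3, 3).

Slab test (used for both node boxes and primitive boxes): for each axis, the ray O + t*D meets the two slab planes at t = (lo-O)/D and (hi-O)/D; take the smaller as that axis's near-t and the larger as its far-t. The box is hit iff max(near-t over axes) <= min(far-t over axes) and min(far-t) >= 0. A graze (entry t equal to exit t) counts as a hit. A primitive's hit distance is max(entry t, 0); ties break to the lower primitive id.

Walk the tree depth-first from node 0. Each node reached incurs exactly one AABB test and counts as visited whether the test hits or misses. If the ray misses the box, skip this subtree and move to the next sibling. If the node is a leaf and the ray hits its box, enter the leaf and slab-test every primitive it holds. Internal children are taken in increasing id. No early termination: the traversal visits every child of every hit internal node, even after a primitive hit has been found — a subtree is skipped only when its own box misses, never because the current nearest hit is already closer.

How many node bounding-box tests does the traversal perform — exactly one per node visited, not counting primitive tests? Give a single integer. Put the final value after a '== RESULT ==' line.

Walk:
N0 x:[17/2,26] y:[20,33] z:[41/3,82/3] -> hit [20,26], descend [3, 4, 7, 14]
  N3 x:[39/2,26] y:[21,79/3] z:[64/3,82/3] -> hit [64/3,26], descend [1, 5, 10]
    N1 x:[20,21] y:[21,71/3] z:[64/3,25] -> miss, prune
    N5 x:[39/2,45/2] y:[68/3,76/3] z:[25,82/3] -> miss, prune
    N10 x:[49/2,26] y:[26,79/3] z:[73/3,26] -> hit [26,26] leaf, test {P12@t=26}
  N4 x:[13,47/2] y:[76/3,33] z:[14,21] -> miss, prune
  N7 x:[17/2,47/2] y:[20,76/3] z:[41/3,21] -> hit [20,21], descend [9, 12, 16]
    N9 x:[17/2,11] y:[64/3,70/3] z:[41/3,46/3] -> miss, prune
    N12 x:[21/2,33/2] y:[20,76/3] z:[19,21] -> miss, prune
    N16 x:[29/2,47/2] y:[71/3,74/3] z:[43/3,59/3] -> miss, prune
  N14 x:[21/2,39/2] y:[22,26] z:[21,79/3] -> miss, prune

11 AABB tests over nodes [0, 3, 1, 5, 10, 4, 7, 9, 12, 16, 14]; 1 leaf entered; closest P12.

== RESULT ==
11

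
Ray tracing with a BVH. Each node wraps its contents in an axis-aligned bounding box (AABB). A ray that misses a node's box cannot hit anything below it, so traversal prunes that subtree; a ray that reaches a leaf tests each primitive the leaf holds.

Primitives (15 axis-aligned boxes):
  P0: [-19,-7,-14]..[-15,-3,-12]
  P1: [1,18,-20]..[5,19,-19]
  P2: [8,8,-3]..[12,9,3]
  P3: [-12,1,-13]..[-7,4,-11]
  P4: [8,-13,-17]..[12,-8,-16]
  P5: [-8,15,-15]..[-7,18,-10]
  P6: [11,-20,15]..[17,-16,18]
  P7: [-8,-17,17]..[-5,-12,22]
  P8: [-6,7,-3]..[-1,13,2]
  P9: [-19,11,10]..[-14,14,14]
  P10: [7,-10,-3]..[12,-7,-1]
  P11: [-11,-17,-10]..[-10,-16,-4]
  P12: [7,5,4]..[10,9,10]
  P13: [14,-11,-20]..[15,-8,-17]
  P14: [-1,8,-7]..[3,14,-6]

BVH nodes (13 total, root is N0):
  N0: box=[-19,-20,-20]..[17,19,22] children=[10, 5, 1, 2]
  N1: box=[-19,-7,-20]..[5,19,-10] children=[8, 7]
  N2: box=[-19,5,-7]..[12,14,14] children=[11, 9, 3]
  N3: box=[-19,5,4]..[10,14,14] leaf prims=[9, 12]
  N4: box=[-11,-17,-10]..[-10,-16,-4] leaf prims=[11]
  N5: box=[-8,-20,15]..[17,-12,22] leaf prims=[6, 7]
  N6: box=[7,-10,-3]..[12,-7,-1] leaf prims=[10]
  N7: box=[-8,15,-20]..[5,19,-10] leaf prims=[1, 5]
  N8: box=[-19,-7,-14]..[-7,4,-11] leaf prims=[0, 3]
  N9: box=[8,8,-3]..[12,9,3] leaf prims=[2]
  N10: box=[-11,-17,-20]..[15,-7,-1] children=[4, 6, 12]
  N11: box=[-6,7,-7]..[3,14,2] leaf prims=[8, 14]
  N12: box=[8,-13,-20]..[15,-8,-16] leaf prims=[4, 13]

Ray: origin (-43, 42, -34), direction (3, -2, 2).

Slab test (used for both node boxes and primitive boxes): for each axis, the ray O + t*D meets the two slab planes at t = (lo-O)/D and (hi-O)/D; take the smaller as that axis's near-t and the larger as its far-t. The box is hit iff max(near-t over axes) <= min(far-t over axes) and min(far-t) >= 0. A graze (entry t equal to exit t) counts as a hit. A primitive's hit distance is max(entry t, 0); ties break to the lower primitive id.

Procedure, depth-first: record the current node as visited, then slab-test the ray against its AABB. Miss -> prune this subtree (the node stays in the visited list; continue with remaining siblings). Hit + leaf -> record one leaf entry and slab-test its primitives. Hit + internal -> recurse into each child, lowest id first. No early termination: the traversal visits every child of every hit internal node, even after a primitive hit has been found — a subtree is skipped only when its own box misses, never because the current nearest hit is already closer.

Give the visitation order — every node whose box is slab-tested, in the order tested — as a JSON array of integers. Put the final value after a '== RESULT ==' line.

Trace the traversal:
N0 x:[8,20] y:[23/2,31] z:[7,28] -> hit [23/2,20], descend [1, 2, 5, 10]
  N1 x:[8,16] y:[23/2,49/2] z:[7,12] -> hit [23/2,12], descend [7, 8]
    N7 x:[35/3,16] y:[23/2,27/2] z:[7,12] -> hit [35/3,12] leaf, test {P1(miss), P5@t=12}
    N8 x:[8,12] y:[19,49/2] z:[10,23/2] -> miss, prune
  N2 x:[8,55/3] y:[14,37/2] z:[27/2,24] -> hit [14,55/3], descend [3, 9, 11]
    N3 x:[8,53/3] y:[14,37/2] z:[19,24] -> miss, prune
    N9 x:[17,55/3] y:[33/2,17] z:[31/2,37/2] -> hit [17,17] leaf, test {P2@t=17}
    N11 x:[37/3,46/3] y:[14,35/2] z:[27/2,18] -> hit [14,46/3] leaf, test {P8(miss), P14@t=14}
  N5 x:[35/3,20] y:[27,31] z:[49/2,28] -> miss, prune
  N10 x:[32/3,58/3] y:[49/2,59/2] z:[7,33/2] -> miss, prune

10 AABB tests over nodes [0, 1, 7, 8, 2, 3, 9, 11, 5, 10]; 3 leaves entered; closest P5.

== RESULT ==
[0, 1, 7, 8, 2, 3, 9, 11, 5, 10]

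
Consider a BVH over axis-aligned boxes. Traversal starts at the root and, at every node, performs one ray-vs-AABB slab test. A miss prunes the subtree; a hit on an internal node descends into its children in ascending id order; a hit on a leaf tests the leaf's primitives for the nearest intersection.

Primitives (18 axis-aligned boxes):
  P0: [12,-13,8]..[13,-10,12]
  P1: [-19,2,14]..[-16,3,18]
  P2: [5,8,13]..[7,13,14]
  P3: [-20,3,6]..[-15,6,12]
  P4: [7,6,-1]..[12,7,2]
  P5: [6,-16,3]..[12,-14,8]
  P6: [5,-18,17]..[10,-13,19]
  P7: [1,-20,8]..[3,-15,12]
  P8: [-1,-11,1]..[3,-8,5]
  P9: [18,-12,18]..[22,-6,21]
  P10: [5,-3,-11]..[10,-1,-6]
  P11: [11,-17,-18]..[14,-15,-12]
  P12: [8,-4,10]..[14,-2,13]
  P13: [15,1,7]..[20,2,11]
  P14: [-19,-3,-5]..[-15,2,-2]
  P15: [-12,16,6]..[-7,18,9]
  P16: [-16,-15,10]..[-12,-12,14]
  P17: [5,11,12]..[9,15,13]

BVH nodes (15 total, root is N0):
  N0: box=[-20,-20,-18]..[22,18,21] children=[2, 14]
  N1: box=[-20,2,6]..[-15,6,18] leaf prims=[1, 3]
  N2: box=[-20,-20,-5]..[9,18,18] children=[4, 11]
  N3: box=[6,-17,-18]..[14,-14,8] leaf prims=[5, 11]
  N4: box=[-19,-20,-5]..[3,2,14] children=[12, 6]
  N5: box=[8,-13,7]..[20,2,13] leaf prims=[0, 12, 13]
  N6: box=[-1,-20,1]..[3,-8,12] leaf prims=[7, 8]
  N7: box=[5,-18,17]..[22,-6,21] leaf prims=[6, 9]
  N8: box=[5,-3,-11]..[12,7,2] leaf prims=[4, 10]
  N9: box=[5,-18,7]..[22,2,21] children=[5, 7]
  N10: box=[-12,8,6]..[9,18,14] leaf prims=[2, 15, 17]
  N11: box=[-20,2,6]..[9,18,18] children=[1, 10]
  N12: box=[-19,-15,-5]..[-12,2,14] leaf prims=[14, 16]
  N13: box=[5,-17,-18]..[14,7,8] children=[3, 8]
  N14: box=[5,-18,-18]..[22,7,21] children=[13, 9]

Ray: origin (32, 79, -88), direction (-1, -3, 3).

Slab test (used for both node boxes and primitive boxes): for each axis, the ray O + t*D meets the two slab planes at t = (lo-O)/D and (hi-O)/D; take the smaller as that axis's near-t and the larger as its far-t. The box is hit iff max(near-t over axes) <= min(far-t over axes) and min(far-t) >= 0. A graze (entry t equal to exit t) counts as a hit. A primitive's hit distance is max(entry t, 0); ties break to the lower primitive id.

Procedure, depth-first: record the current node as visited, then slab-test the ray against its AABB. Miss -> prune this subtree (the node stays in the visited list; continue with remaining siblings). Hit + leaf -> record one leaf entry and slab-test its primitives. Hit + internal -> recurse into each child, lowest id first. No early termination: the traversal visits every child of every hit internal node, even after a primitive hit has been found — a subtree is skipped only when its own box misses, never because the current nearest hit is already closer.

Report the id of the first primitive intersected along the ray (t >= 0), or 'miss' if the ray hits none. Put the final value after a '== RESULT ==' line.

Trace the traversal:
N0 x:[10,52] y:[61/3,33] z:[70/3,109/3] -> hit [70/3,33], descend [2, 14]
  N2 x:[23,52] y:[61/3,33] z:[83/3,106/3] -> hit [83/3,33], descend [4, 11]
    N4 x:[29,51] y:[77/3,33] z:[83/3,34] -> hit [29,33], descend [6, 12]
      N6 x:[29,33] y:[29,33] z:[89/3,100/3] -> hit [89/3,33] leaf, test {P7(miss), P8@t=89/3}
      N12 x:[44,51] y:[77/3,94/3] z:[83/3,34] -> miss, prune
    N11 x:[23,52] y:[61/3,77/3] z:[94/3,106/3] -> miss, prune
  N14 x:[10,27] y:[24,97/3] z:[70/3,109/3] -> hit [24,27], descend [9, 13]
    N9 x:[10,27] y:[77/3,97/3] z:[95/3,109/3] -> miss, prune
    N13 x:[18,27] y:[24,32] z:[70/3,32] -> hit [24,27], descend [3, 8]
      N3 x:[18,26] y:[31,32] z:[70/3,32] -> miss, prune
      N8 x:[20,27] y:[24,82/3] z:[77/3,30] -> hit [77/3,27] leaf, test {P4(miss), P10@t=80/3}

Visited [0, 2, 4, 6, 12, 11, 14, 9, 13, 3, 8]. Tests: 11 box, 2 leaf. Nearest: P10.

== RESULT ==
10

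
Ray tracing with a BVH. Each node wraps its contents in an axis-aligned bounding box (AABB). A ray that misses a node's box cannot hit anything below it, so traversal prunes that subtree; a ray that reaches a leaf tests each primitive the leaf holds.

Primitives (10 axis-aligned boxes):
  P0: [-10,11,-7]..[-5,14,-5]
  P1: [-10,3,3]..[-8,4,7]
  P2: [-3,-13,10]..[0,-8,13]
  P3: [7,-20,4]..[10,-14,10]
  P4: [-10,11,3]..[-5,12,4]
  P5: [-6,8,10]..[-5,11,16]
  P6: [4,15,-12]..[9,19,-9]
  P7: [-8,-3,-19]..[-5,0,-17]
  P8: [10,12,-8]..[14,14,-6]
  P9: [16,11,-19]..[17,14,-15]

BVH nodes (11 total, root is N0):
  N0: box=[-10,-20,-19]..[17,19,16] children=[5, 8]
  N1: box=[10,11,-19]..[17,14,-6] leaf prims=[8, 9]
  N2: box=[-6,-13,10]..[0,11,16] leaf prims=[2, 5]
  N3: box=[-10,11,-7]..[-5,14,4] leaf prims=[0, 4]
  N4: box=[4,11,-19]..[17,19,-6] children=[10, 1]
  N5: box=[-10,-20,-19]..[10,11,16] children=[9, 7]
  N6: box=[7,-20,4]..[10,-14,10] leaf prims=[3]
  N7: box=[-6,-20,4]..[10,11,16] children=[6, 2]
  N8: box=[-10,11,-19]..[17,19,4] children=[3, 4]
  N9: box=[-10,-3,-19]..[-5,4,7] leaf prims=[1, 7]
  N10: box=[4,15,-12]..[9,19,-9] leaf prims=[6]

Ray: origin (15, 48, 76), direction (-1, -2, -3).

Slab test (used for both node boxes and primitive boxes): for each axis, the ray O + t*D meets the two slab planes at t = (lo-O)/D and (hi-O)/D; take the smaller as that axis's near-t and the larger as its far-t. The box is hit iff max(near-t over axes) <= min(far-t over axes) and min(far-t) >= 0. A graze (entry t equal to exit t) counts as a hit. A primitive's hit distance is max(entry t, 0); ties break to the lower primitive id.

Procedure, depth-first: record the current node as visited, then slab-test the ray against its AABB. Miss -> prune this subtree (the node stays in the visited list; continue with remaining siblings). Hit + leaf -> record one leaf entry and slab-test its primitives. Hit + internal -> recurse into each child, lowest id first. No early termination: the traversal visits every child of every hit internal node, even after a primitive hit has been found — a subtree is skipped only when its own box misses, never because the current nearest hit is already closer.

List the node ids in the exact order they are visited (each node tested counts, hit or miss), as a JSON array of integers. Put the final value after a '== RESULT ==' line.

Walk:
N0 x:[-2,25] y:[29/2,34] z:[20,95/3] -> hit [20,25], descend [5, 8]
  N5 x:[5,25] y:[37/2,34] z:[20,95/3] -> hit [20,25], descend [7, 9]
    N7 x:[5,21] y:[37/2,34] z:[20,24] -> hit [20,21], descend [2, 6]
      N2 x:[15,21] y:[37/2,61/2] z:[20,22] -> hit [20,21] leaf, test {P2(miss), P5@t=20}
      N6 x:[5,8] y:[31,34] z:[22,24] -> miss, prune
    N9 x:[20,25] y:[22,51/2] z:[23,95/3] -> hit [23,25] leaf, test {P1(miss), P7(miss)}
  N8 x:[-2,25] y:[29/2,37/2] z:[24,95/3] -> miss, prune

Visited [0, 5, 7, 2, 6, 9, 8]. Tests: 7 box, 2 leaf. Nearest: P5.

== RESULT ==
[0, 5, 7, 2, 6, 9, 8]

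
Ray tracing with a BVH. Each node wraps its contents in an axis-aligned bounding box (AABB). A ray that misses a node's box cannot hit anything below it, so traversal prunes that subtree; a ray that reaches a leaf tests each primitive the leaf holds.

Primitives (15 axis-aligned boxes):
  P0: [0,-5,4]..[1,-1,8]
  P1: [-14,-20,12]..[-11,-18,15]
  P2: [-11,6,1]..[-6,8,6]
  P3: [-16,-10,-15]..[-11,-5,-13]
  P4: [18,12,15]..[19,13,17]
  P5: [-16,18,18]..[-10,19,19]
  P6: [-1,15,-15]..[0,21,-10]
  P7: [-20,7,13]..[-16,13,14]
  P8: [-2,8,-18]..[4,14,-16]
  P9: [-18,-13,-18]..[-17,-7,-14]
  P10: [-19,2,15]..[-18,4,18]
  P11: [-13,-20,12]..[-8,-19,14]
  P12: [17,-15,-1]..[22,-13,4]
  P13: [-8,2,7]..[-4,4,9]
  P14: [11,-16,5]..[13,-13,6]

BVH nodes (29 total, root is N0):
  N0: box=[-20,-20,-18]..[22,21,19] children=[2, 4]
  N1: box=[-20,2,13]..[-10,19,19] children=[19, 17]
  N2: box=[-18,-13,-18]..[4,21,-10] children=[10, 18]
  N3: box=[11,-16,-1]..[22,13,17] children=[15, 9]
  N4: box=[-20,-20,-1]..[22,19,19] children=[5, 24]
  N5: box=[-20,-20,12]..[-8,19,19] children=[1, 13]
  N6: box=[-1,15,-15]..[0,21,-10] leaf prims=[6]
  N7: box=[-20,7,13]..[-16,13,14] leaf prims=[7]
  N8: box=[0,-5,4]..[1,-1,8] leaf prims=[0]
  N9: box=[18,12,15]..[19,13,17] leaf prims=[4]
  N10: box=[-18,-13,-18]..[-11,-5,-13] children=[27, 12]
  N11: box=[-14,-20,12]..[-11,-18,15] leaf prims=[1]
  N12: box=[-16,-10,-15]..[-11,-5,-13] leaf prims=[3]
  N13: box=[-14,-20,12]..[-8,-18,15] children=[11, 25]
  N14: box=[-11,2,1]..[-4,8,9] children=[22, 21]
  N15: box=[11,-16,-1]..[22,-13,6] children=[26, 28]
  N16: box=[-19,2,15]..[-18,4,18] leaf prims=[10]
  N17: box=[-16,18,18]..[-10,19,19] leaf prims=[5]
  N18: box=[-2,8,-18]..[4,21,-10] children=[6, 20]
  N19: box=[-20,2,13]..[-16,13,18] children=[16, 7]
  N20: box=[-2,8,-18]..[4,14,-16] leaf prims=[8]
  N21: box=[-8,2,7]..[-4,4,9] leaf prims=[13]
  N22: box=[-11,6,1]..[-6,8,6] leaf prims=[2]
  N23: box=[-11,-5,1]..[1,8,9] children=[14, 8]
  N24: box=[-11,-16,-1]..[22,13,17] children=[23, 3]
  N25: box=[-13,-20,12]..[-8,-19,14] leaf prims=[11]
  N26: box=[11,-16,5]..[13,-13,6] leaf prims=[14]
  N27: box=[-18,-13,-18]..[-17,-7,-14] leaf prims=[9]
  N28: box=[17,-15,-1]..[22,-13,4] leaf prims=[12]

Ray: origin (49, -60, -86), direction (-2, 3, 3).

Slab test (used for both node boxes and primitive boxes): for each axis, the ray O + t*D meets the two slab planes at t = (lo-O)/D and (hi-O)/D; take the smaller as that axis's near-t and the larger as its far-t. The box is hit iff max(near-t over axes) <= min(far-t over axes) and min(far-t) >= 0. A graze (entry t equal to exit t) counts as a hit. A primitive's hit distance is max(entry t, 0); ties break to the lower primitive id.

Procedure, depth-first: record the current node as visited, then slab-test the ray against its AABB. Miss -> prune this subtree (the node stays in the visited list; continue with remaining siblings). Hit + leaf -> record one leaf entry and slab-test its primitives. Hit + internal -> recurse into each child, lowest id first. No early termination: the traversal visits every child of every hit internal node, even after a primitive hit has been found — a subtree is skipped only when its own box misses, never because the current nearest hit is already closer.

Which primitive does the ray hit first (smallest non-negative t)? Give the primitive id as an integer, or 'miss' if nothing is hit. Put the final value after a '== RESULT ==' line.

Traverse from the root:
N0 x:[27/2,69/2] y:[40/3,27] z:[68/3,35] -> hit [68/3,27], descend [2, 4]
  N2 x:[45/2,67/2] y:[47/3,27] z:[68/3,76/3] -> hit [68/3,76/3], descend [10, 18]
    N10 x:[30,67/2] y:[47/3,55/3] z:[68/3,73/3] -> miss, prune
    N18 x:[45/2,51/2] y:[68/3,27] z:[68/3,76/3] -> hit [68/3,76/3], descend [6, 20]
      N6 x:[49/2,25] y:[25,27] z:[71/3,76/3] -> hit [25,25] leaf, test {P6@t=25}
      N20 x:[45/2,51/2] y:[68/3,74/3] z:[68/3,70/3] -> hit [68/3,70/3] leaf, test {P8@t=68/3}
  N4 x:[27/2,69/2] y:[40/3,79/3] z:[85/3,35] -> miss, prune

7 AABB tests over nodes [0, 2, 10, 18, 6, 20, 4]; 2 leaves entered; closest P8.

== RESULT ==
8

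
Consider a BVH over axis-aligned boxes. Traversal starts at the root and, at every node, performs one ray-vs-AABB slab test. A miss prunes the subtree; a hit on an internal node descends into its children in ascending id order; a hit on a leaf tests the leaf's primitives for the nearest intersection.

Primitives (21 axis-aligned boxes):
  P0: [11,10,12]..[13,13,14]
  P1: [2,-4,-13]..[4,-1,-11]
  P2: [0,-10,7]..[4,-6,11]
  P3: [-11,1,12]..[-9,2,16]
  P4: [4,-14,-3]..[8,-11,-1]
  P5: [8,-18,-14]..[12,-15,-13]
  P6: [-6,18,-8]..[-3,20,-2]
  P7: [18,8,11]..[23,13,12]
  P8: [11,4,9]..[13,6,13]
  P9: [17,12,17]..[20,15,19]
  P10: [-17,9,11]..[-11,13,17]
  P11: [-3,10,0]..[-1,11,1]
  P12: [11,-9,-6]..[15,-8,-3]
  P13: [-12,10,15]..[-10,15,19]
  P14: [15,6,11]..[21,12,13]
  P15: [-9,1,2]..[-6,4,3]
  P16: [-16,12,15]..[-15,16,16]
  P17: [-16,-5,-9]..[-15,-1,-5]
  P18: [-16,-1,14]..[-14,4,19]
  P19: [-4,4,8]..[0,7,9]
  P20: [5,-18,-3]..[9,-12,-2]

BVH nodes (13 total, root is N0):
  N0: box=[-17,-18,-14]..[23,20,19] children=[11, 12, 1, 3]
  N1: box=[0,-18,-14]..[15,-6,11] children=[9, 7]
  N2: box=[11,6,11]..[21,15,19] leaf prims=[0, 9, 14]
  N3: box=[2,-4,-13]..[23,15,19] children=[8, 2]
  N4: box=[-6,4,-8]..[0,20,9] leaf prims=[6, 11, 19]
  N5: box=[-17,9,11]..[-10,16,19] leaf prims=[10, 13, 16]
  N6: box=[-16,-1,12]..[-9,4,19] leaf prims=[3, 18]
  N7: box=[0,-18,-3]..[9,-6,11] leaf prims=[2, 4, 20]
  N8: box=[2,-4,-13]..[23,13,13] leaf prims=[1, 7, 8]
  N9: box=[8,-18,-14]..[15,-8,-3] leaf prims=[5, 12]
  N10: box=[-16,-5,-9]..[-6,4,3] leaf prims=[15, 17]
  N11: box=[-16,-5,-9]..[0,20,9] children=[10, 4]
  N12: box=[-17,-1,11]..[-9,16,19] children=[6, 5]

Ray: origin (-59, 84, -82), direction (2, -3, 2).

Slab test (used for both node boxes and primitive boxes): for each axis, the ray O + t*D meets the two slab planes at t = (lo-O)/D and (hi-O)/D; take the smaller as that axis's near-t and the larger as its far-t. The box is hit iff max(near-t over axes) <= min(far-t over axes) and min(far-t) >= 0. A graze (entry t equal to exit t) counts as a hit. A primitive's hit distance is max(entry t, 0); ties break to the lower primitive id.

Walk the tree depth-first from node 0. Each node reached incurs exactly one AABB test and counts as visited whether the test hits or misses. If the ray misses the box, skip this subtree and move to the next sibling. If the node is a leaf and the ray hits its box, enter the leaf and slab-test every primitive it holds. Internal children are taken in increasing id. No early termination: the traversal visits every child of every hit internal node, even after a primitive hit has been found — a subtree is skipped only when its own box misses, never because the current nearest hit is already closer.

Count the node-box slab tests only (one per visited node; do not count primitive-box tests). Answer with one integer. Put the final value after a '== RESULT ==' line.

Trace the traversal:
N0 x:[21,41] y:[64/3,34] z:[34,101/2] -> hit [34,34], descend [1, 3, 11, 12]
  N1 x:[59/2,37] y:[30,34] z:[34,93/2] -> hit [34,34], descend [7, 9]
    N7 x:[59/2,34] y:[30,34] z:[79/2,93/2] -> miss, prune
    N9 x:[67/2,37] y:[92/3,34] z:[34,79/2] -> hit [34,34] leaf, test {P5@t=34, P12(miss)}
  N3 x:[61/2,41] y:[23,88/3] z:[69/2,101/2] -> miss, prune
  N11 x:[43/2,59/2] y:[64/3,89/3] z:[73/2,91/2] -> miss, prune
  N12 x:[21,25] y:[68/3,85/3] z:[93/2,101/2] -> miss, prune

order=[0, 1, 7, 9, 3, 11, 12]  |boxes|=7  |leaves|=1  hit=P5

== RESULT ==
7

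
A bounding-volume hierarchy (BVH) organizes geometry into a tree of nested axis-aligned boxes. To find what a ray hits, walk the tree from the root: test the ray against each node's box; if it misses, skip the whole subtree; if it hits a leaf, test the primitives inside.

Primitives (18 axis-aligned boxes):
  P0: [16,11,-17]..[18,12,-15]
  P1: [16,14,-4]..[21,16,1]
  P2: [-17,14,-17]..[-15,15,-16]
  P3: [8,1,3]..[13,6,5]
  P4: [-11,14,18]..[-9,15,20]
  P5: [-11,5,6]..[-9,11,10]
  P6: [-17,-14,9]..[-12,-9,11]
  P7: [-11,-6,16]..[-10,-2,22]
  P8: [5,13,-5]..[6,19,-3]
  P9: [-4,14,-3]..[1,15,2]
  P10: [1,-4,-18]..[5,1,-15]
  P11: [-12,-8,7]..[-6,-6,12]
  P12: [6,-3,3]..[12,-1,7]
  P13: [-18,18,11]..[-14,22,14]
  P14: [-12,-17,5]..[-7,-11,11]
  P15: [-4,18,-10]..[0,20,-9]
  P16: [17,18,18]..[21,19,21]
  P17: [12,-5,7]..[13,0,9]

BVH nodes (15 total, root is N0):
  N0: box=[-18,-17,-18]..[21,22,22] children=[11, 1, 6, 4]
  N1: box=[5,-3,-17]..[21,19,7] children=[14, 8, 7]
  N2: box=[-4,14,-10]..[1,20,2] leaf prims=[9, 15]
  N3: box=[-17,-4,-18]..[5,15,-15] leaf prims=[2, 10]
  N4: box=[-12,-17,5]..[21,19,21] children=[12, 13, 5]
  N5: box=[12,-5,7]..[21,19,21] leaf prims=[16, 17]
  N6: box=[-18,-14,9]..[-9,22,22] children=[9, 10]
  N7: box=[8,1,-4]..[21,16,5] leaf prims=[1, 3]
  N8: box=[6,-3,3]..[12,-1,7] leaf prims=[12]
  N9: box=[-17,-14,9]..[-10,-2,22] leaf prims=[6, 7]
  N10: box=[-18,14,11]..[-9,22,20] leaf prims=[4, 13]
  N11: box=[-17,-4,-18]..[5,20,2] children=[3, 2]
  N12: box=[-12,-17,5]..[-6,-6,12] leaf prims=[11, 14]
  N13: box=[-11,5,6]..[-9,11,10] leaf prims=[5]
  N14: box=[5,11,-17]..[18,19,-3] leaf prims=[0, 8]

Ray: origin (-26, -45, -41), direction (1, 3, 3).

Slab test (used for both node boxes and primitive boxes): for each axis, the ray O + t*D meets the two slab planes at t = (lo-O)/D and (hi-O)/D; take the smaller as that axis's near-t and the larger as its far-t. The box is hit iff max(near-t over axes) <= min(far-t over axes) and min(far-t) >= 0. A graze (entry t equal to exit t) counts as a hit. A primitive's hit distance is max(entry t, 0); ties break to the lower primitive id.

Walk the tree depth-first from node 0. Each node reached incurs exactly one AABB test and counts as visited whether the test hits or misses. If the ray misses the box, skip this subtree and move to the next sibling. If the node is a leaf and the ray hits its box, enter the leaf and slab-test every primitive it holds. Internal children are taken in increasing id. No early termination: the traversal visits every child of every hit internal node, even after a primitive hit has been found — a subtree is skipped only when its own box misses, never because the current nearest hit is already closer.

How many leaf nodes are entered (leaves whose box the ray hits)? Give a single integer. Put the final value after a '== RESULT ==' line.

Traverse from the root:
N0 x:[8,47] y:[28/3,67/3] z:[23/3,21] -> hit [28/3,21], descend [1, 4, 6, 11]
  N1 x:[31,47] y:[14,64/3] z:[8,16] -> miss, prune
  N4 x:[14,47] y:[28/3,64/3] z:[46/3,62/3] -> hit [46/3,62/3], descend [5, 12, 13]
    N5 x:[38,47] y:[40/3,64/3] z:[16,62/3] -> miss, prune
    N12 x:[14,20] y:[28/3,13] z:[46/3,53/3] -> miss, prune
    N13 x:[15,17] y:[50/3,56/3] z:[47/3,17] -> hit [50/3,17] leaf, test {P5@t=50/3}
  N6 x:[8,17] y:[31/3,67/3] z:[50/3,21] -> hit [50/3,17], descend [9, 10]
    N9 x:[9,16] y:[31/3,43/3] z:[50/3,21] -> miss, prune
    N10 x:[8,17] y:[59/3,67/3] z:[52/3,61/3] -> miss, prune
  N11 x:[9,31] y:[41/3,65/3] z:[23/3,43/3] -> hit [41/3,43/3], descend [2, 3]
    N2 x:[22,27] y:[59/3,65/3] z:[31/3,43/3] -> miss, prune
    N3 x:[9,31] y:[41/3,20] z:[23/3,26/3] -> miss, prune

Summary -> nodes [0, 1, 4, 5, 12, 13, 6, 9, 10, 11, 2, 3]; box-tests=12; leaf-entries=1; first=P5

== RESULT ==
1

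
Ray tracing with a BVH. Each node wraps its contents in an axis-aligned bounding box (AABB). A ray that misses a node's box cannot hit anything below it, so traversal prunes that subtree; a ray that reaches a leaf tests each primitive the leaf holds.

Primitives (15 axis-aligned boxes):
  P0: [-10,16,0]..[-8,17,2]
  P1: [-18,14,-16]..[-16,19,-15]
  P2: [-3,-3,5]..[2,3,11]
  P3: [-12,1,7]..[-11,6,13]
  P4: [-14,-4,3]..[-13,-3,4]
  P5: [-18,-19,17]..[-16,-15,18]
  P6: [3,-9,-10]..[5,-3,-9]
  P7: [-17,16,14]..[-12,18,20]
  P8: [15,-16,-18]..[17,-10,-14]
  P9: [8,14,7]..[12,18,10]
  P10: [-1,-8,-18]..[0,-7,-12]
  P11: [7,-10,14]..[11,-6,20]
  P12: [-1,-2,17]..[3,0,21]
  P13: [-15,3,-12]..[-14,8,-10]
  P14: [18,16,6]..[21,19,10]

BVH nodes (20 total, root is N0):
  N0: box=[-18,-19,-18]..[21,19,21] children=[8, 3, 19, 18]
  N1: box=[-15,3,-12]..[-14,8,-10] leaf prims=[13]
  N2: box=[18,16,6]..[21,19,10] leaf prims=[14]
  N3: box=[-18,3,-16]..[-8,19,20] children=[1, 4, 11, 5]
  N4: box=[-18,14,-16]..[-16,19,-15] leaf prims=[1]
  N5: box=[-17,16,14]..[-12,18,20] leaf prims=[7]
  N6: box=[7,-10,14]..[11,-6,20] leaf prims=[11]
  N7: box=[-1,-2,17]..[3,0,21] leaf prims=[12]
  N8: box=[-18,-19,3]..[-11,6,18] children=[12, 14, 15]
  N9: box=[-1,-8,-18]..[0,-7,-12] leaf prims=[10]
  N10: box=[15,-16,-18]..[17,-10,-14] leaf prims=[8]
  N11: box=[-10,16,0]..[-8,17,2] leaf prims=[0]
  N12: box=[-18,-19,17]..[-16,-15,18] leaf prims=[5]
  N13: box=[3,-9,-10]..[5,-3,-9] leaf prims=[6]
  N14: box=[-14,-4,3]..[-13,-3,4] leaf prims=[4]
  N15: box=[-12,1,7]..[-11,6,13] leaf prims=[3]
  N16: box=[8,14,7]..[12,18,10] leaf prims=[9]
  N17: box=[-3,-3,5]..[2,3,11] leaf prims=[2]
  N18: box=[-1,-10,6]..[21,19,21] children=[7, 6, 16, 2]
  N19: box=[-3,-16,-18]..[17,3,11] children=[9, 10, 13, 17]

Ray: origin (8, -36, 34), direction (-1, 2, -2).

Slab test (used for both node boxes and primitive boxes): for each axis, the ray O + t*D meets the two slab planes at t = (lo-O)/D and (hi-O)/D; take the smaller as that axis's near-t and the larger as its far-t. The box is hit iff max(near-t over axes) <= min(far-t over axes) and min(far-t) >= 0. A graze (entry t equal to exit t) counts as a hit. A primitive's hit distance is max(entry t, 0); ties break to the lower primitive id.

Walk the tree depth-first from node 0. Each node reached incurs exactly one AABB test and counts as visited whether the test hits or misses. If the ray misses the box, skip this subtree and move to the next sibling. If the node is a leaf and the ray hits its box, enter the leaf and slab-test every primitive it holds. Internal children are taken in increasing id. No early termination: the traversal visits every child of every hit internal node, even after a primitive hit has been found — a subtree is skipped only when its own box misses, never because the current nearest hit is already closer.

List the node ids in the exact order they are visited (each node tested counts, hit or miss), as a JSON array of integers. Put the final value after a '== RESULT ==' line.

Walk:
N0 x:[-13,26] y:[17/2,55/2] z:[13/2,26] -> hit [17/2,26], descend [3, 8, 18, 19]
  N3 x:[16,26] y:[39/2,55/2] z:[7,25] -> hit [39/2,25], descend [1, 4, 5, 11]
    N1 x:[22,23] y:[39/2,22] z:[22,23] -> hit [22,22] leaf, test {P13@t=22}
    N4 x:[24,26] y:[25,55/2] z:[49/2,25] -> hit [25,25] leaf, test {P1@t=25}
    N5 x:[20,25] y:[26,27] z:[7,10] -> miss, prune
    N11 x:[16,18] y:[26,53/2] z:[16,17] -> miss, prune
  N8 x:[19,26] y:[17/2,21] z:[8,31/2] -> miss, prune
  N18 x:[-13,9] y:[13,55/2] z:[13/2,14] -> miss, prune
  N19 x:[-9,11] y:[10,39/2] z:[23/2,26] -> miss, prune

order=[0, 3, 1, 4, 5, 11, 8, 18, 19]  |boxes|=9  |leaves|=2  hit=P13

== RESULT ==
[0, 3, 1, 4, 5, 11, 8, 18, 19]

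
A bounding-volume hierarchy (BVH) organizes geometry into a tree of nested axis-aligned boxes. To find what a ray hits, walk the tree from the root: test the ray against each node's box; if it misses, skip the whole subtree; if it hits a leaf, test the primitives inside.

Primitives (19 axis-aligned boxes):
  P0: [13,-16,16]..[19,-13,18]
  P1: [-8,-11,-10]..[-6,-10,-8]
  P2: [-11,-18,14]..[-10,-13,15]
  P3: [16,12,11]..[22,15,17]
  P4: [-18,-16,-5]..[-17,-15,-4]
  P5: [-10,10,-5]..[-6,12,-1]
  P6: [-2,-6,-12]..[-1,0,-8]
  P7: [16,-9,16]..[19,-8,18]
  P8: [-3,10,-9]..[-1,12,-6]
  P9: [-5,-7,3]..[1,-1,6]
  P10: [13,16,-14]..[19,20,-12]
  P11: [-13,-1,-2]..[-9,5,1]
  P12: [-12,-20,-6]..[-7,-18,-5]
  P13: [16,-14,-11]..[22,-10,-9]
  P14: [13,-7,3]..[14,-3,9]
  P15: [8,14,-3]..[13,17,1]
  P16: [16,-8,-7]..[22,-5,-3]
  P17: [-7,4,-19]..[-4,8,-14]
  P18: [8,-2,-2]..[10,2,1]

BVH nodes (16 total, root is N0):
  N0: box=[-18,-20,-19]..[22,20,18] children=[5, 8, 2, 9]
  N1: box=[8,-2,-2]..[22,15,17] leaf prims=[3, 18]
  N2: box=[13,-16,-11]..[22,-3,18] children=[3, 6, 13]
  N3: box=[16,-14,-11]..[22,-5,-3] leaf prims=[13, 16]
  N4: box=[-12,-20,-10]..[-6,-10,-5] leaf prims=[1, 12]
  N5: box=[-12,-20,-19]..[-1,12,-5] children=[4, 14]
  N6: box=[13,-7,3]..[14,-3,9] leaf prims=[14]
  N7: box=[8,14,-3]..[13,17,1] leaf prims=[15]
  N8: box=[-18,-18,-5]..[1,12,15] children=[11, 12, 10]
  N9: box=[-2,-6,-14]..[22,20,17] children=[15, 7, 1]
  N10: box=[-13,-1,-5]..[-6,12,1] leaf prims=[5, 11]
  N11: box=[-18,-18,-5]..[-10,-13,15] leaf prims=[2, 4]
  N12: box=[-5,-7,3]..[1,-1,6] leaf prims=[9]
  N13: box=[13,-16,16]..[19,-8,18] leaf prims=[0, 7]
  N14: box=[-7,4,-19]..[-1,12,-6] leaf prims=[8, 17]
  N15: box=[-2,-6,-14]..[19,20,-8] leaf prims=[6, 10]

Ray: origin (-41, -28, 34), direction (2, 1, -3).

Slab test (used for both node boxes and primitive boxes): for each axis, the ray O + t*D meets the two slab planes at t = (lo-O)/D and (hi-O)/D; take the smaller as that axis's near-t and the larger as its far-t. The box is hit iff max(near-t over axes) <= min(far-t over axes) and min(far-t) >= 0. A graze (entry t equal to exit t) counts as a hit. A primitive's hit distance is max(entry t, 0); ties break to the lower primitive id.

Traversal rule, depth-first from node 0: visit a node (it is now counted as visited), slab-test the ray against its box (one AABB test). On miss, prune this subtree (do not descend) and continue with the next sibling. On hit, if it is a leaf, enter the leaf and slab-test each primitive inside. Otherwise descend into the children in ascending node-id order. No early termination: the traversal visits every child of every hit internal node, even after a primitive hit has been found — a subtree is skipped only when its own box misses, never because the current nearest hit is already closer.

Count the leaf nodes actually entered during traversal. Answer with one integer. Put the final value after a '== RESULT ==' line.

Trace the traversal:
N0 x:[23/2,63/2] y:[8,48] z:[16/3,53/3] -> hit [23/2,53/3], descend [2, 5, 8, 9]
  N2 x:[27,63/2] y:[12,25] z:[16/3,15] -> miss, prune
  N5 x:[29/2,20] y:[8,40] z:[13,53/3] -> hit [29/2,53/3], descend [4, 14]
    N4 x:[29/2,35/2] y:[8,18] z:[13,44/3] -> hit [29/2,44/3] leaf, test {P1(miss), P12(miss)}
    N14 x:[17,20] y:[32,40] z:[40/3,53/3] -> miss, prune
  N8 x:[23/2,21] y:[10,40] z:[19/3,13] -> hit [23/2,13], descend [10, 11, 12]
    N10 x:[14,35/2] y:[27,40] z:[11,13] -> miss, prune
    N11 x:[23/2,31/2] y:[10,15] z:[19/3,13] -> hit [23/2,13] leaf, test {P2(miss), P4(miss)}
    N12 x:[18,21] y:[21,27] z:[28/3,31/3] -> miss, prune
  N9 x:[39/2,63/2] y:[22,48] z:[17/3,16] -> miss, prune

order=[0, 2, 5, 4, 14, 8, 10, 11, 12, 9]  |boxes|=10  |leaves|=2  hit=miss

== RESULT ==
2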